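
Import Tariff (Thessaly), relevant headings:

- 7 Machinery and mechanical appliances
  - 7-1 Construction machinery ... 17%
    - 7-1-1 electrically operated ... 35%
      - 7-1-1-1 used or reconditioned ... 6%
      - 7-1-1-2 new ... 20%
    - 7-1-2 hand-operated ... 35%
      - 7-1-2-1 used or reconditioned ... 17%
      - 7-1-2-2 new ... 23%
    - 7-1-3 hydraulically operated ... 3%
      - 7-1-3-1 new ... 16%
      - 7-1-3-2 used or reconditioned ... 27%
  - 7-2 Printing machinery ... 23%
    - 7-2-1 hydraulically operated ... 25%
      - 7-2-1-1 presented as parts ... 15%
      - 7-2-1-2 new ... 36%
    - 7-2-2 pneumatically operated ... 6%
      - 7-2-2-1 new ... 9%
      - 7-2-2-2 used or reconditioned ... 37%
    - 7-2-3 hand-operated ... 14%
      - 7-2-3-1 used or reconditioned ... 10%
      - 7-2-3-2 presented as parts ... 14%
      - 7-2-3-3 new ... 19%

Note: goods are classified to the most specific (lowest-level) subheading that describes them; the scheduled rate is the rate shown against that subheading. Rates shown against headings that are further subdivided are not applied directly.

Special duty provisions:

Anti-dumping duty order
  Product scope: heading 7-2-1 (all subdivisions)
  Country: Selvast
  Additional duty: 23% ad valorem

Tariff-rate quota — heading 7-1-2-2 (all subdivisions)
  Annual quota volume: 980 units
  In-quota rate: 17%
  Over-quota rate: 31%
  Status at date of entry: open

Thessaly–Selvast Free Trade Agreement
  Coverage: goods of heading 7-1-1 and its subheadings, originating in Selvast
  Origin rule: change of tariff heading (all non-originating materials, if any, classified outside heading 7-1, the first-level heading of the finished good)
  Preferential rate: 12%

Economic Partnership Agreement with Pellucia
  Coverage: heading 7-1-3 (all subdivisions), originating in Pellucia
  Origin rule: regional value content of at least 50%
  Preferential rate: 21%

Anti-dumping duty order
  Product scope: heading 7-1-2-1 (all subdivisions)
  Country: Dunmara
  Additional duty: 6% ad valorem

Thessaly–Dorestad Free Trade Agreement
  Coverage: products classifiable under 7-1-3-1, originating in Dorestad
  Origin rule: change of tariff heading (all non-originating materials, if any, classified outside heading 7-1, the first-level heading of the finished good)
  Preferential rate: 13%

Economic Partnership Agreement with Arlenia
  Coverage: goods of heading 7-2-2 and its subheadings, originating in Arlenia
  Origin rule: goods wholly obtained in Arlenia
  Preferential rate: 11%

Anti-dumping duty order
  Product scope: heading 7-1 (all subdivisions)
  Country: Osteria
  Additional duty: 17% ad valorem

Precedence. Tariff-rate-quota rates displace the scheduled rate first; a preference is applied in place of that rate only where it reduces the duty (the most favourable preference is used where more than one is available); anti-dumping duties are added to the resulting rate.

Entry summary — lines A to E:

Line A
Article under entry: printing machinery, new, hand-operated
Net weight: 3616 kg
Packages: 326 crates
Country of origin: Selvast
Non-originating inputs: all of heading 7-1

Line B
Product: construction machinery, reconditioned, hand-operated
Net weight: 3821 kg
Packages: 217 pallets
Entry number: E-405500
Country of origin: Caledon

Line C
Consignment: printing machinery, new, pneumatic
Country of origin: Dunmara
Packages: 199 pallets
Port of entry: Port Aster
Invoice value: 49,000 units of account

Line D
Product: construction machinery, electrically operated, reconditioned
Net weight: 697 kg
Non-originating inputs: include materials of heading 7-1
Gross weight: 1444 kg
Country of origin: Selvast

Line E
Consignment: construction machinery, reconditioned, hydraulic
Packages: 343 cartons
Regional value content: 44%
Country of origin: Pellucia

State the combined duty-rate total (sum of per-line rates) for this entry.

78%

Line A: printing → 7-2; hand-operated → 7-2-3; new → 7-2-3-3. Scheduled 19%. Selvast agreement on 7-1-1: 7-2-3-3 not covered. → 19%.
Line B: construction → 7-1; hand-operated → 7-1-2; reconditioned → 7-1-2-1. Scheduled 17%. No special measure applies. → 17%.
Line C: printing → 7-2; pneumatic → 7-2-2; new → 7-2-2-1. Scheduled 9%. No special measure applies. → 9%.
Line D: construction → 7-1; electrically operated → 7-1-1; reconditioned → 7-1-1-1. Scheduled 6%. Selvast agreement on 7-1-1: CTH not met. → 6%.
Line E: construction → 7-1; hydraulic → 7-1-3; reconditioned → 7-1-3-2. Scheduled 27%. Pellucia agreement on 7-1-3: RVC < 50%. → 27%.
Sum: 19% + 17% + 9% + 6% + 27% = 78%.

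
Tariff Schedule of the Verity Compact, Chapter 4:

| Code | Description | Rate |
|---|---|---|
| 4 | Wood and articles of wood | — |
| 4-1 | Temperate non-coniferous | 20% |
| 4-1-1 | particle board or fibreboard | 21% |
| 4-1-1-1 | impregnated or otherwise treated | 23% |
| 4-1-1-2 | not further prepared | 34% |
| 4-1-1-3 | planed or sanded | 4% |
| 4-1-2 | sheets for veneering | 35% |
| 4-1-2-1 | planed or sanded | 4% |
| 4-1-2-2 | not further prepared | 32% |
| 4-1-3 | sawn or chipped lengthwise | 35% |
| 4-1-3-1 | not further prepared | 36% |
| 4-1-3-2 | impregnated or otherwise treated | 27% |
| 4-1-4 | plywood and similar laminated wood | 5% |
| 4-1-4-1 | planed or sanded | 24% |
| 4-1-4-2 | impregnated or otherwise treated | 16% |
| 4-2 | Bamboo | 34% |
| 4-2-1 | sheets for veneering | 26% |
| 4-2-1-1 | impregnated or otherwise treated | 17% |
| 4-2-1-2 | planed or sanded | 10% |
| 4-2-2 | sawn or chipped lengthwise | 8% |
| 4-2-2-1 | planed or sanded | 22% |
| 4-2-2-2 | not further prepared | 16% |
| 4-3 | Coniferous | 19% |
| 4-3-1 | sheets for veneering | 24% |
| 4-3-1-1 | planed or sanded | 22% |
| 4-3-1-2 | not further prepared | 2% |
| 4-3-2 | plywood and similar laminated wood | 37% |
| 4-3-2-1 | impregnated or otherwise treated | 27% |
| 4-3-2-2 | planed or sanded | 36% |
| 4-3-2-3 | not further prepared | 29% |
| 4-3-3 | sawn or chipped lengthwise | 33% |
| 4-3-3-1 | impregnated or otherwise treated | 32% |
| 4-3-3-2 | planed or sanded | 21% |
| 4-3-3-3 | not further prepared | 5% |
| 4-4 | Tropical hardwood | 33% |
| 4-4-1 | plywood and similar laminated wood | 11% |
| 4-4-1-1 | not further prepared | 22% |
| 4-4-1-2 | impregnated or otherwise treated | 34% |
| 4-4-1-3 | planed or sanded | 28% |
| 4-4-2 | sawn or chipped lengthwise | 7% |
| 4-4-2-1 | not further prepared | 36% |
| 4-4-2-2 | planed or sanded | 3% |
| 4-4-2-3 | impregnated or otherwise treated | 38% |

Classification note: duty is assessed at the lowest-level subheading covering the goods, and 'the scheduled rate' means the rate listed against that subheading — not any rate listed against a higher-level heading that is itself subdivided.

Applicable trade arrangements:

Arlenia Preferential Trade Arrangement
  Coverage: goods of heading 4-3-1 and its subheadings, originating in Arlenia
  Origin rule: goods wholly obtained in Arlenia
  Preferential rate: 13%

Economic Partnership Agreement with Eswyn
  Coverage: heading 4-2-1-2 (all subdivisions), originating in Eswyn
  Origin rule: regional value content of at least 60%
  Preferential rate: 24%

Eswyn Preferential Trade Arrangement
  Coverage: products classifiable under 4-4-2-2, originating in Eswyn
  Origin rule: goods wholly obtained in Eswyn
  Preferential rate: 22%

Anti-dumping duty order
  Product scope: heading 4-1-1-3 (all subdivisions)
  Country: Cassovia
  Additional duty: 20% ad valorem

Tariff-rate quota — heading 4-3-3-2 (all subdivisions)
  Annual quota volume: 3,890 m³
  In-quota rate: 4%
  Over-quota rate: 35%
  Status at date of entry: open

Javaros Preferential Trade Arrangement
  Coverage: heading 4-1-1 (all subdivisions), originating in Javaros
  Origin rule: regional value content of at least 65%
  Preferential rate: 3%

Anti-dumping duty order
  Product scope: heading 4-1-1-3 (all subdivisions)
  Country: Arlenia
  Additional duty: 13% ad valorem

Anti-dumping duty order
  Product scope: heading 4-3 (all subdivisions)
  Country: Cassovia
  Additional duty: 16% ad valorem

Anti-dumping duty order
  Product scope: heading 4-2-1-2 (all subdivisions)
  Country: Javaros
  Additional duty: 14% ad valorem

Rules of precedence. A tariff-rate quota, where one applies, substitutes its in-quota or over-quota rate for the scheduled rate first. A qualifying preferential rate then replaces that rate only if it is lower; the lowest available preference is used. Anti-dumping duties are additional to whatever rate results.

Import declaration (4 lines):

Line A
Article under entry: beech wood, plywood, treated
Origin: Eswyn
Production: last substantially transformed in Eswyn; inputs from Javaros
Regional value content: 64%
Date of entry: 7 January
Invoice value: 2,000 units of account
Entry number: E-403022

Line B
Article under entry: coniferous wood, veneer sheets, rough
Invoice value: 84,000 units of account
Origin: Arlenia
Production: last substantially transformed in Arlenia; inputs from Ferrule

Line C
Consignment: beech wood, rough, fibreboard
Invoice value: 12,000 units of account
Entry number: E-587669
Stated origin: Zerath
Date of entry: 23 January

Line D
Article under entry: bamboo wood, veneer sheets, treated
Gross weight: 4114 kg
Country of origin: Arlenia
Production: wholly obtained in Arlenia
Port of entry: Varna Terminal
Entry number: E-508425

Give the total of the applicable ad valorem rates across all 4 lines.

69%

Line A: beech → 4-1; plywood → 4-1-4; treated → 4-1-4-2. Scheduled 16%. Eswyn agreement on 4-2-1-2: 4-1-4-2 not covered; Eswyn agreement on 4-4-2-2: 4-1-4-2 not covered. → 16%.
Line B: coniferous → 4-3; veneer sheets → 4-3-1; rough → 4-3-1-2. Scheduled 2%. Arlenia agreement on 4-3-1: not wholly obtained. → 2%.
Line C: beech → 4-1; fibreboard → 4-1-1; rough → 4-1-1-2. Scheduled 34%. No special measure applies. → 34%.
Line D: bamboo → 4-2; veneer sheets → 4-2-1; treated → 4-2-1-1. Scheduled 17%. Arlenia agreement on 4-3-1: 4-2-1-1 not covered. → 17%.
Sum: 16% + 2% + 34% + 17% = 69%.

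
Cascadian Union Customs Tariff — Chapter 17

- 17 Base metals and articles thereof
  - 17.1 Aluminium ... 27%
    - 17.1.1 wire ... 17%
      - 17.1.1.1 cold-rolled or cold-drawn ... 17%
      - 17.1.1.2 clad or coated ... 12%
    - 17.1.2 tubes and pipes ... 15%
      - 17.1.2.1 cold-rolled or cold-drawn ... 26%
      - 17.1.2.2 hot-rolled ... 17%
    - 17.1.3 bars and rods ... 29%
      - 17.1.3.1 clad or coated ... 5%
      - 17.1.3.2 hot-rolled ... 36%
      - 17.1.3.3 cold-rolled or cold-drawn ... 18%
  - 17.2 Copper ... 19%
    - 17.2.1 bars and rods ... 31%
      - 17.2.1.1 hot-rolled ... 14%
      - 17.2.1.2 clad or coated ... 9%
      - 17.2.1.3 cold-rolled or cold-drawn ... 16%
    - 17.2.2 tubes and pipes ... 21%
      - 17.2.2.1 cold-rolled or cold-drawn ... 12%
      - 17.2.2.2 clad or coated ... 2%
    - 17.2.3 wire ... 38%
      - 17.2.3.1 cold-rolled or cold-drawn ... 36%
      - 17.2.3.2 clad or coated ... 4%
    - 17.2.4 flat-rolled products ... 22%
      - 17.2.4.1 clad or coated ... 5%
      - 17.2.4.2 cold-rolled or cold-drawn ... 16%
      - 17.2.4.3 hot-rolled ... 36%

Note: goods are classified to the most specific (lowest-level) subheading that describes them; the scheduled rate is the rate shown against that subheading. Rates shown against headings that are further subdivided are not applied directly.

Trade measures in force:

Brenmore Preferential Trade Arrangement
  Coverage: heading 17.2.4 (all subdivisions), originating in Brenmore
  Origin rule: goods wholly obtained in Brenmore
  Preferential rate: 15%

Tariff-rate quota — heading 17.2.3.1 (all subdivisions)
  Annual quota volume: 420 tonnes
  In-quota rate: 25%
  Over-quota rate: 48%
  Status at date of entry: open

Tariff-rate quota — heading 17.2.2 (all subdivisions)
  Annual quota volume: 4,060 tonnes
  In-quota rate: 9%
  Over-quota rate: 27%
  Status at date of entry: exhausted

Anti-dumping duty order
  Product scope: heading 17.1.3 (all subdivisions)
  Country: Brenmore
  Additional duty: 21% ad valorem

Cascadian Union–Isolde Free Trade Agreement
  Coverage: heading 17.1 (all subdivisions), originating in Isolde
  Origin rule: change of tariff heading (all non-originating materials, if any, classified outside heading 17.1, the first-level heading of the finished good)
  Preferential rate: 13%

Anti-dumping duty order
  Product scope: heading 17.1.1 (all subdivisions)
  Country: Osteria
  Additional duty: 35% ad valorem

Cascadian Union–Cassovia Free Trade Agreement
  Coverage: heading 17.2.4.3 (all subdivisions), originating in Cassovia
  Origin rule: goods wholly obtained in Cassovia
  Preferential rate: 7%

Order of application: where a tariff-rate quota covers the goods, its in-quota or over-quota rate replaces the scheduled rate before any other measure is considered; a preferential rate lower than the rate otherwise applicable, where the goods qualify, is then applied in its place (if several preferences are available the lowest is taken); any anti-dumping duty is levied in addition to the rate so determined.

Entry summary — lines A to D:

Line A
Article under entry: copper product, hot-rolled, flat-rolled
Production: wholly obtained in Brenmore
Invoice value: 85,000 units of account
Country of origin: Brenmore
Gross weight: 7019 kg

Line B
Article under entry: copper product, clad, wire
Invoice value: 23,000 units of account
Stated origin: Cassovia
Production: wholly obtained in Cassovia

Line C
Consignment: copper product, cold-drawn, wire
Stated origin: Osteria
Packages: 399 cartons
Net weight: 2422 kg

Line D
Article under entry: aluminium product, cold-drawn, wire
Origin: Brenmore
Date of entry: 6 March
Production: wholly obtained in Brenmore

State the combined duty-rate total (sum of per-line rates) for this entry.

61%

Line A: copper → 17.2; flat-rolled → 17.2.4; hot-rolled → 17.2.4.3. Scheduled 36%. Brenmore agreement on 17.2.4: wholly obtained → 15% available; preferential 15%. → 15%.
Line B: copper → 17.2; wire → 17.2.3; clad → 17.2.3.2. Scheduled 4%. Cassovia agreement on 17.2.4.3: 17.2.3.2 not covered. → 4%.
Line C: copper → 17.2; wire → 17.2.3; cold-drawn → 17.2.3.1. Scheduled 36%. quota on 17.2.3.1 open → in-quota 25%. → 25%.
Line D: aluminium → 17.1; wire → 17.1.1; cold-drawn → 17.1.1.1. Scheduled 17%. Brenmore agreement on 17.2.4: 17.1.1.1 not covered. → 17%.
Sum: 15% + 4% + 25% + 17% = 61%.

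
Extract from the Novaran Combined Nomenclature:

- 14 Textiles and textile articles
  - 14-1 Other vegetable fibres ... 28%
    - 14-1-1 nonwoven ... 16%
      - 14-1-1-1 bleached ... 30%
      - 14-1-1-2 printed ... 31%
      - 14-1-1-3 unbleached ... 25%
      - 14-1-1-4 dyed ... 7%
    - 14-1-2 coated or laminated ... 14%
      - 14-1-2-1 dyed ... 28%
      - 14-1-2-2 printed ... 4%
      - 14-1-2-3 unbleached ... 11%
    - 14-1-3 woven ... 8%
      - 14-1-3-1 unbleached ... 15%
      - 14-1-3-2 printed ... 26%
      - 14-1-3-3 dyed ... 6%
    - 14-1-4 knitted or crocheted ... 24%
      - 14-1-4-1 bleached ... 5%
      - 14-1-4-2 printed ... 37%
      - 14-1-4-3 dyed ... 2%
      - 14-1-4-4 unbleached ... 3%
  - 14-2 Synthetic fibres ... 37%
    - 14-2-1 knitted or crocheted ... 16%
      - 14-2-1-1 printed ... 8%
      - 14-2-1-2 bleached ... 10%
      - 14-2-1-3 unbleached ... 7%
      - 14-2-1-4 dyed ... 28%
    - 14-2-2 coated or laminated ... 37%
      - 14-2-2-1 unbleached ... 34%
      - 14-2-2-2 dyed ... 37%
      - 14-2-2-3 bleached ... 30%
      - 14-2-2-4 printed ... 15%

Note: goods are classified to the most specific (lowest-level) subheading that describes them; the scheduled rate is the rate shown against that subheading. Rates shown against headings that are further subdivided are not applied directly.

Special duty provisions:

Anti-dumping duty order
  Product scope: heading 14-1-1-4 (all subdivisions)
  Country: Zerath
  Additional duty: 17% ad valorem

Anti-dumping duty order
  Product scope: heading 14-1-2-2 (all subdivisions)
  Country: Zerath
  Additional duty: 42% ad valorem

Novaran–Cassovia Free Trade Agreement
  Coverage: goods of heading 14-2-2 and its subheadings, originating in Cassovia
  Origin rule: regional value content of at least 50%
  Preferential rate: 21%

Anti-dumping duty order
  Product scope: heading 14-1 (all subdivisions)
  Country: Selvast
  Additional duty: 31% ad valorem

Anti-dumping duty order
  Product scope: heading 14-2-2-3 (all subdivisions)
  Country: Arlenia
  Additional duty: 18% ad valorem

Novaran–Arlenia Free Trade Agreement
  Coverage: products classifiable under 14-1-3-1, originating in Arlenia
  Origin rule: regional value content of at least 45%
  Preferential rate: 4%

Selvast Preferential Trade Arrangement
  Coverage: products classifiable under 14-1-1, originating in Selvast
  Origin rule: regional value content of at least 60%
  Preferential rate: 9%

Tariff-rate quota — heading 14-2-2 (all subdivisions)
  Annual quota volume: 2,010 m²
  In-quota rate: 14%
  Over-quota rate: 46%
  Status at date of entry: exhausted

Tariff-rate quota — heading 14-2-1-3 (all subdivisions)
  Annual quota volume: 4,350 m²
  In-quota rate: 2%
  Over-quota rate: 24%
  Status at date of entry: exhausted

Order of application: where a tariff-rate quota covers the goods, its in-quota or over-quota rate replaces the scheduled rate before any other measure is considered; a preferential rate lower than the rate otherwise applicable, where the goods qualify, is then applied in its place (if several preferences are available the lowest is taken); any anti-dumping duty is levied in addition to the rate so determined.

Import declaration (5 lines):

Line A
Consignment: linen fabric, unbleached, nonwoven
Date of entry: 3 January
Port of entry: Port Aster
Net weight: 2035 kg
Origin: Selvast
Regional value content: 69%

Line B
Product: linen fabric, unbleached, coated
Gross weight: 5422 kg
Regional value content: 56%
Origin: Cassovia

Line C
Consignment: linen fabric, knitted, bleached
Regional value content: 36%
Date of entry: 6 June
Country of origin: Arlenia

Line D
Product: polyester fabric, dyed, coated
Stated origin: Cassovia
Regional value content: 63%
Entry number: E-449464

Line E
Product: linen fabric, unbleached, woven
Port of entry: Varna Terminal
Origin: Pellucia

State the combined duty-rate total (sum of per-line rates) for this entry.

92%

Line A: linen → 14-1; nonwoven → 14-1-1; unbleached → 14-1-1-3. Scheduled 25%. Selvast agreement on 14-1-1: RVC ≥ 60% → 9% available; preferential 9%; anti-dumping (Selvast, 14-1): +31%; total 9% + 31% = 40%. → 40%.
Line B: linen → 14-1; coated → 14-1-2; unbleached → 14-1-2-3. Scheduled 11%. Cassovia agreement on 14-2-2: 14-1-2-3 not covered. → 11%.
Line C: linen → 14-1; knitted → 14-1-4; bleached → 14-1-4-1. Scheduled 5%. Arlenia agreement on 14-1-3-1: 14-1-4-1 not covered. → 5%.
Line D: polyester → 14-2; coated → 14-2-2; dyed → 14-2-2-2. Scheduled 37%. quota on 14-2-2 exhausted → over-quota 46%; Cassovia agreement on 14-2-2: RVC ≥ 50% → 21% available; preferential 21%. → 21%.
Line E: linen → 14-1; woven → 14-1-3; unbleached → 14-1-3-1. Scheduled 15%. No special measure applies. → 15%.
Sum: 40% + 11% + 5% + 21% + 15% = 92%.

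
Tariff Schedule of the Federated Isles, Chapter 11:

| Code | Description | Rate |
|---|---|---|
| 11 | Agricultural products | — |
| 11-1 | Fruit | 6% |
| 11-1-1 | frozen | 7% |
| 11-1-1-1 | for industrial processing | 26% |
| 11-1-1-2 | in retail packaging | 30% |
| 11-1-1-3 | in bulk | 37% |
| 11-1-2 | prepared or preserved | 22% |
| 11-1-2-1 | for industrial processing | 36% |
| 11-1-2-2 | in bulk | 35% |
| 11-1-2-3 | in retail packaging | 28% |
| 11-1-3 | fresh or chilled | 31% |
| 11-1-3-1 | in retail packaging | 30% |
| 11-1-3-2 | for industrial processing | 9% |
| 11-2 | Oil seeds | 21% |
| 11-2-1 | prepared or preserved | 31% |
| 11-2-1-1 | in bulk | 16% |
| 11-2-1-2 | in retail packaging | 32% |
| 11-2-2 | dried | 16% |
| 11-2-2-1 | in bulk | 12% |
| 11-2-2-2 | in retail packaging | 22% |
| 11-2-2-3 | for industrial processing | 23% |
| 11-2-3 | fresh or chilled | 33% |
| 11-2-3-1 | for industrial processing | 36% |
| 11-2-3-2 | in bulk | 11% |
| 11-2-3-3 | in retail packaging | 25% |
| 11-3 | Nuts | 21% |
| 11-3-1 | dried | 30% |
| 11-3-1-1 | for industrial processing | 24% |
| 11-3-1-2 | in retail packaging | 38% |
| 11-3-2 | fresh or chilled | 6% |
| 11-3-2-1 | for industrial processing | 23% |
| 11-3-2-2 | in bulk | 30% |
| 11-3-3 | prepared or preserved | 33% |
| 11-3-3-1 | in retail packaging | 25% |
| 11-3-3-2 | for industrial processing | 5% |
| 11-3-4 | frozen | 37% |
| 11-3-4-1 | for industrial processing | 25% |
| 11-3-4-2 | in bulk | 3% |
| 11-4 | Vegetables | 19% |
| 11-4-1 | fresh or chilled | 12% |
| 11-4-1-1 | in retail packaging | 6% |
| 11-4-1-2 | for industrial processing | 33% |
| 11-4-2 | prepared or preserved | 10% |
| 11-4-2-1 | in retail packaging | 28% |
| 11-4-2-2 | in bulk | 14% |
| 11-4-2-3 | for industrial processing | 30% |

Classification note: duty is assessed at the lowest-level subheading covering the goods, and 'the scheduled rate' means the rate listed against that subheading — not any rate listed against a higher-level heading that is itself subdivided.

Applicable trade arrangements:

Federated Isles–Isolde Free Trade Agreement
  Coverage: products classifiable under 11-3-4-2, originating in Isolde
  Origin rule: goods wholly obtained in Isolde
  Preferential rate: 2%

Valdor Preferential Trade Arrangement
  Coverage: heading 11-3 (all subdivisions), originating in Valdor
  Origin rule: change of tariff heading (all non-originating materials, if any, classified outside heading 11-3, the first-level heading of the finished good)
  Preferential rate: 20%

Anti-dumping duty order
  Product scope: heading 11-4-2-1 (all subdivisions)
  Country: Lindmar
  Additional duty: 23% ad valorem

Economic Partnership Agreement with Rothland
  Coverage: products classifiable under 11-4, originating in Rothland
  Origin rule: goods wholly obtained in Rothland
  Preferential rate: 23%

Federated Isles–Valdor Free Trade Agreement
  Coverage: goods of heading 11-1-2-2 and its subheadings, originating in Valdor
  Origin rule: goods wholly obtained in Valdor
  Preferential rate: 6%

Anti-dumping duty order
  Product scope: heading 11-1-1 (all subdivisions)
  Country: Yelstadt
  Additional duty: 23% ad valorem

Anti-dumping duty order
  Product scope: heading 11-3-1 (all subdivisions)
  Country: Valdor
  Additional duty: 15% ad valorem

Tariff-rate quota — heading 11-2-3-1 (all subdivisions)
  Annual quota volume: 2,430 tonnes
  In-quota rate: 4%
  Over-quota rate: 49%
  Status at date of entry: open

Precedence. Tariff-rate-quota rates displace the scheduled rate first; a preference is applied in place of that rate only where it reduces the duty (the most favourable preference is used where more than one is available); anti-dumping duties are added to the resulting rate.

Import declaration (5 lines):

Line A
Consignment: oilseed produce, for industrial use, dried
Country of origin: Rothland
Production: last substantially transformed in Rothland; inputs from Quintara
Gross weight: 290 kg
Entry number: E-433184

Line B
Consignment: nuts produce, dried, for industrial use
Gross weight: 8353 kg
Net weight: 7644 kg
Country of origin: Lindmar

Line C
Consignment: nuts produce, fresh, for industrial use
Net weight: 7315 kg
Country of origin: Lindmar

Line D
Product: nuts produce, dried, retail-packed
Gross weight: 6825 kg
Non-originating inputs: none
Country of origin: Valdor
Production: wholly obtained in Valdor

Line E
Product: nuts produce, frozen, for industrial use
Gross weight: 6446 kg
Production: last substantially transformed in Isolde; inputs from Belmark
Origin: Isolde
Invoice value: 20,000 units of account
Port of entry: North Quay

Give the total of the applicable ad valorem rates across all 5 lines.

130%

Line A: oilseed → 11-2; dried → 11-2-2; for industrial use → 11-2-2-3. Scheduled 23%. Rothland agreement on 11-4: 11-2-2-3 not covered. → 23%.
Line B: nuts → 11-3; dried → 11-3-1; for industrial use → 11-3-1-1. Scheduled 24%. No special measure applies. → 24%.
Line C: nuts → 11-3; fresh → 11-3-2; for industrial use → 11-3-2-1. Scheduled 23%. No special measure applies. → 23%.
Line D: nuts → 11-3; dried → 11-3-1; retail-packed → 11-3-1-2. Scheduled 38%. Valdor agreement on 11-3: CTH met → 20% available; Valdor agreement on 11-1-2-2: 11-3-1-2 not covered; preferential 20%; anti-dumping (Valdor, 11-3-1): +15%; total 20% + 15% = 35%. → 35%.
Line E: nuts → 11-3; frozen → 11-3-4; for industrial use → 11-3-4-1. Scheduled 25%. Isolde agreement on 11-3-4-2: 11-3-4-1 not covered. → 25%.
Sum: 23% + 24% + 23% + 35% + 25% = 130%.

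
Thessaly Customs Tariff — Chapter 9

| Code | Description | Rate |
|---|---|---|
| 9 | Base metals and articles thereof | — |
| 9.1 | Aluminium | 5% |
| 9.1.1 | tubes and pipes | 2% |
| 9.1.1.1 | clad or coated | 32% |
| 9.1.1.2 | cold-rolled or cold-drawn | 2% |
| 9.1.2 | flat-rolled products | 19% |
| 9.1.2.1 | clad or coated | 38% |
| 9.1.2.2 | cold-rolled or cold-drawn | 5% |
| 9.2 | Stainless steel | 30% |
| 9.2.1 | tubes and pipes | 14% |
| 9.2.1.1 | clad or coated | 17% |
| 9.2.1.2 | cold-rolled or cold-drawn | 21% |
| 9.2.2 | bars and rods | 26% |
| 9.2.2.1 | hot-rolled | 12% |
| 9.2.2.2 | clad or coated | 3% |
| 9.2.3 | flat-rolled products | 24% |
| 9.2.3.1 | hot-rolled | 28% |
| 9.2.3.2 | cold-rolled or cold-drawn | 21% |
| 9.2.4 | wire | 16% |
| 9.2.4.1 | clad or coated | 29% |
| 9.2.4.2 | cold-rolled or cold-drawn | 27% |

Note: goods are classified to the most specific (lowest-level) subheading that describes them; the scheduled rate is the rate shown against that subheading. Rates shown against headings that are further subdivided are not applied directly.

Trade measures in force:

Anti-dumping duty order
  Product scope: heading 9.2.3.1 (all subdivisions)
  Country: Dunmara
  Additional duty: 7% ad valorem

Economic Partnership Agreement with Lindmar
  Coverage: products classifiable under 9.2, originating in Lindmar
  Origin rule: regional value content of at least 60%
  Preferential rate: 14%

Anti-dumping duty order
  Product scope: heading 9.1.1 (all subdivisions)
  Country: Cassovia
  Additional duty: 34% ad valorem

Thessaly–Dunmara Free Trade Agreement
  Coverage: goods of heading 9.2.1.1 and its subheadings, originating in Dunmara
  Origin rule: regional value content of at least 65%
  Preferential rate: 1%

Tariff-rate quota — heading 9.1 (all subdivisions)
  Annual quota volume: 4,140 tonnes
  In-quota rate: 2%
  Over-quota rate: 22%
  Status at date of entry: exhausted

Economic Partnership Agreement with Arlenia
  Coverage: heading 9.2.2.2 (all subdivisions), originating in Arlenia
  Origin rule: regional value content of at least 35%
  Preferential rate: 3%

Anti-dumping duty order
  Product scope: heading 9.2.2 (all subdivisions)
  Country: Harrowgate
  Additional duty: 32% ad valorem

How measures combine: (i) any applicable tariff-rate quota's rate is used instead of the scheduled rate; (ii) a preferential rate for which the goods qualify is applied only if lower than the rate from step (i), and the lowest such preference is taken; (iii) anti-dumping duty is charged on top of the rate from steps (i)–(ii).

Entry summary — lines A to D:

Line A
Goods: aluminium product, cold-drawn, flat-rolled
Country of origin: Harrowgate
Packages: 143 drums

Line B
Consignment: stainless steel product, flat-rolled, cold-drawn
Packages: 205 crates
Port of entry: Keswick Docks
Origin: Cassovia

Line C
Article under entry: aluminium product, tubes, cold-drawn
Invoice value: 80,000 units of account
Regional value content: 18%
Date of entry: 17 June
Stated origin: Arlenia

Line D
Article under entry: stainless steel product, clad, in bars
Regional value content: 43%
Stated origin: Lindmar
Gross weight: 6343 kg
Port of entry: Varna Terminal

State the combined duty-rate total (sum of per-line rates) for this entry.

Line A: aluminium → 9.1; flat-rolled → 9.1.2; cold-drawn → 9.1.2.2. Scheduled 5%. quota on 9.1 exhausted → over-quota 22%. → 22%.
Line B: stainless steel → 9.2; flat-rolled → 9.2.3; cold-drawn → 9.2.3.2. Scheduled 21%. No special measure applies. → 21%.
Line C: aluminium → 9.1; tubes → 9.1.1; cold-drawn → 9.1.1.2. Scheduled 2%. quota on 9.1 exhausted → over-quota 22%; Arlenia agreement on 9.2.2.2: 9.1.1.2 not covered. → 22%.
Line D: stainless steel → 9.2; in bars → 9.2.2; clad → 9.2.2.2. Scheduled 3%. Lindmar agreement on 9.2: RVC < 60%. → 3%.
Sum: 22% + 21% + 22% + 3% = 68%.

68%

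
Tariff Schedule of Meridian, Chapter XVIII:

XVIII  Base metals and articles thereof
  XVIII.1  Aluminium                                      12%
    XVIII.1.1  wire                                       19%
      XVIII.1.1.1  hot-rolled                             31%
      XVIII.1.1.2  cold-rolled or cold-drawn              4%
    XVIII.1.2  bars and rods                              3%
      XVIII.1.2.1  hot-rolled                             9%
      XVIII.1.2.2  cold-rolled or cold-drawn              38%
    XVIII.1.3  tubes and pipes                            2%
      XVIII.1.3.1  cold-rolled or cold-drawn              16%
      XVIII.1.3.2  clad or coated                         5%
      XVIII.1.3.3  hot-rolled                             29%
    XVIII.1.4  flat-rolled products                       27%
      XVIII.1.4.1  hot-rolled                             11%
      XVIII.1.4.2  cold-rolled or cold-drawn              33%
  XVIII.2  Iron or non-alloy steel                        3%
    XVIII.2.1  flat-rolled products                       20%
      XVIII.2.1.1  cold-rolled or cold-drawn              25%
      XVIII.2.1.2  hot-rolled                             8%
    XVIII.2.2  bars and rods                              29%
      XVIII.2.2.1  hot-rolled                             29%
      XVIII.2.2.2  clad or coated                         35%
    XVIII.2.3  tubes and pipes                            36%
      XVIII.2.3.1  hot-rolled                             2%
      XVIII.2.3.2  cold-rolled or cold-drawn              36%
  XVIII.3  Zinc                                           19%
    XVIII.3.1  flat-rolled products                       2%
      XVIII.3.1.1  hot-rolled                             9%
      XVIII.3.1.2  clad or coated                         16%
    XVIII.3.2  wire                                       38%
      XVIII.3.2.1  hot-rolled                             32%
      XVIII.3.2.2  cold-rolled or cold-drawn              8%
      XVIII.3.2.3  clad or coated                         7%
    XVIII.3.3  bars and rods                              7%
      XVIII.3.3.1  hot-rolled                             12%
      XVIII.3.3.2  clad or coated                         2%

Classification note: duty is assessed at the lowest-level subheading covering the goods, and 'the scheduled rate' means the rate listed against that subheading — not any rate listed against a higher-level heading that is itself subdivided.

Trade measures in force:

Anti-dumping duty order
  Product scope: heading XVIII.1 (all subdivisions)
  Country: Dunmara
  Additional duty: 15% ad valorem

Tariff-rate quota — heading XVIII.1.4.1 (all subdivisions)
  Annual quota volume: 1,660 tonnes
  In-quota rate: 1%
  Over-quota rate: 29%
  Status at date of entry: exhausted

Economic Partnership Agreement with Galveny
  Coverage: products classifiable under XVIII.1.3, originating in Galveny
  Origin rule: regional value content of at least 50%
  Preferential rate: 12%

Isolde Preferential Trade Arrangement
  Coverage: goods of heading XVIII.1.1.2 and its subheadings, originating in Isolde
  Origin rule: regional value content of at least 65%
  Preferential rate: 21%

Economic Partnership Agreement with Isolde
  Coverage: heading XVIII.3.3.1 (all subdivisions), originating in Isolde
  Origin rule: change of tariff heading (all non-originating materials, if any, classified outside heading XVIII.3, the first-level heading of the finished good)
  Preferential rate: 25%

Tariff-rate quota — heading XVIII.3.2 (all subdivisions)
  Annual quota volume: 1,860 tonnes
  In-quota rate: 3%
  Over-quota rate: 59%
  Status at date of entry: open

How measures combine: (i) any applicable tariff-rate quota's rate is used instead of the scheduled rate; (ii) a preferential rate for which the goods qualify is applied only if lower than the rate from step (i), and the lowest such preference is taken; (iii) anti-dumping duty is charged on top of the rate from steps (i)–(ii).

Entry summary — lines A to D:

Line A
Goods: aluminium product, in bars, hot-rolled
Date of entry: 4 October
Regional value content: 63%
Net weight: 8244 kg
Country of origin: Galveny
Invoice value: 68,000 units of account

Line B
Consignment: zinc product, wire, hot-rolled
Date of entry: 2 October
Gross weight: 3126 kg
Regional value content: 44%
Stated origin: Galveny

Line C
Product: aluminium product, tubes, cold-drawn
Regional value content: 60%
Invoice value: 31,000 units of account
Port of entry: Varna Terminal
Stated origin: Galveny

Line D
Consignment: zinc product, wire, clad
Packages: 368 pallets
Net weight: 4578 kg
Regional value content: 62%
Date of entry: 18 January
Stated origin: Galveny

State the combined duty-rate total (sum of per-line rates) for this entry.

Line A: aluminium → XVIII.1; in bars → XVIII.1.2; hot-rolled → XVIII.1.2.1. Scheduled 9%. Galveny agreement on XVIII.1.3: XVIII.1.2.1 not covered. → 9%.
Line B: zinc → XVIII.3; wire → XVIII.3.2; hot-rolled → XVIII.3.2.1. Scheduled 32%. quota on XVIII.3.2 open → in-quota 3%; Galveny agreement on XVIII.1.3: XVIII.3.2.1 not covered. → 3%.
Line C: aluminium → XVIII.1; tubes → XVIII.1.3; cold-drawn → XVIII.1.3.1. Scheduled 16%. Galveny agreement on XVIII.1.3: RVC ≥ 50% → 12% available; preferential 12%. → 12%.
Line D: zinc → XVIII.3; wire → XVIII.3.2; clad → XVIII.3.2.3. Scheduled 7%. quota on XVIII.3.2 open → in-quota 3%; Galveny agreement on XVIII.1.3: XVIII.3.2.3 not covered. → 3%.
Sum: 9% + 3% + 12% + 3% = 27%.

27%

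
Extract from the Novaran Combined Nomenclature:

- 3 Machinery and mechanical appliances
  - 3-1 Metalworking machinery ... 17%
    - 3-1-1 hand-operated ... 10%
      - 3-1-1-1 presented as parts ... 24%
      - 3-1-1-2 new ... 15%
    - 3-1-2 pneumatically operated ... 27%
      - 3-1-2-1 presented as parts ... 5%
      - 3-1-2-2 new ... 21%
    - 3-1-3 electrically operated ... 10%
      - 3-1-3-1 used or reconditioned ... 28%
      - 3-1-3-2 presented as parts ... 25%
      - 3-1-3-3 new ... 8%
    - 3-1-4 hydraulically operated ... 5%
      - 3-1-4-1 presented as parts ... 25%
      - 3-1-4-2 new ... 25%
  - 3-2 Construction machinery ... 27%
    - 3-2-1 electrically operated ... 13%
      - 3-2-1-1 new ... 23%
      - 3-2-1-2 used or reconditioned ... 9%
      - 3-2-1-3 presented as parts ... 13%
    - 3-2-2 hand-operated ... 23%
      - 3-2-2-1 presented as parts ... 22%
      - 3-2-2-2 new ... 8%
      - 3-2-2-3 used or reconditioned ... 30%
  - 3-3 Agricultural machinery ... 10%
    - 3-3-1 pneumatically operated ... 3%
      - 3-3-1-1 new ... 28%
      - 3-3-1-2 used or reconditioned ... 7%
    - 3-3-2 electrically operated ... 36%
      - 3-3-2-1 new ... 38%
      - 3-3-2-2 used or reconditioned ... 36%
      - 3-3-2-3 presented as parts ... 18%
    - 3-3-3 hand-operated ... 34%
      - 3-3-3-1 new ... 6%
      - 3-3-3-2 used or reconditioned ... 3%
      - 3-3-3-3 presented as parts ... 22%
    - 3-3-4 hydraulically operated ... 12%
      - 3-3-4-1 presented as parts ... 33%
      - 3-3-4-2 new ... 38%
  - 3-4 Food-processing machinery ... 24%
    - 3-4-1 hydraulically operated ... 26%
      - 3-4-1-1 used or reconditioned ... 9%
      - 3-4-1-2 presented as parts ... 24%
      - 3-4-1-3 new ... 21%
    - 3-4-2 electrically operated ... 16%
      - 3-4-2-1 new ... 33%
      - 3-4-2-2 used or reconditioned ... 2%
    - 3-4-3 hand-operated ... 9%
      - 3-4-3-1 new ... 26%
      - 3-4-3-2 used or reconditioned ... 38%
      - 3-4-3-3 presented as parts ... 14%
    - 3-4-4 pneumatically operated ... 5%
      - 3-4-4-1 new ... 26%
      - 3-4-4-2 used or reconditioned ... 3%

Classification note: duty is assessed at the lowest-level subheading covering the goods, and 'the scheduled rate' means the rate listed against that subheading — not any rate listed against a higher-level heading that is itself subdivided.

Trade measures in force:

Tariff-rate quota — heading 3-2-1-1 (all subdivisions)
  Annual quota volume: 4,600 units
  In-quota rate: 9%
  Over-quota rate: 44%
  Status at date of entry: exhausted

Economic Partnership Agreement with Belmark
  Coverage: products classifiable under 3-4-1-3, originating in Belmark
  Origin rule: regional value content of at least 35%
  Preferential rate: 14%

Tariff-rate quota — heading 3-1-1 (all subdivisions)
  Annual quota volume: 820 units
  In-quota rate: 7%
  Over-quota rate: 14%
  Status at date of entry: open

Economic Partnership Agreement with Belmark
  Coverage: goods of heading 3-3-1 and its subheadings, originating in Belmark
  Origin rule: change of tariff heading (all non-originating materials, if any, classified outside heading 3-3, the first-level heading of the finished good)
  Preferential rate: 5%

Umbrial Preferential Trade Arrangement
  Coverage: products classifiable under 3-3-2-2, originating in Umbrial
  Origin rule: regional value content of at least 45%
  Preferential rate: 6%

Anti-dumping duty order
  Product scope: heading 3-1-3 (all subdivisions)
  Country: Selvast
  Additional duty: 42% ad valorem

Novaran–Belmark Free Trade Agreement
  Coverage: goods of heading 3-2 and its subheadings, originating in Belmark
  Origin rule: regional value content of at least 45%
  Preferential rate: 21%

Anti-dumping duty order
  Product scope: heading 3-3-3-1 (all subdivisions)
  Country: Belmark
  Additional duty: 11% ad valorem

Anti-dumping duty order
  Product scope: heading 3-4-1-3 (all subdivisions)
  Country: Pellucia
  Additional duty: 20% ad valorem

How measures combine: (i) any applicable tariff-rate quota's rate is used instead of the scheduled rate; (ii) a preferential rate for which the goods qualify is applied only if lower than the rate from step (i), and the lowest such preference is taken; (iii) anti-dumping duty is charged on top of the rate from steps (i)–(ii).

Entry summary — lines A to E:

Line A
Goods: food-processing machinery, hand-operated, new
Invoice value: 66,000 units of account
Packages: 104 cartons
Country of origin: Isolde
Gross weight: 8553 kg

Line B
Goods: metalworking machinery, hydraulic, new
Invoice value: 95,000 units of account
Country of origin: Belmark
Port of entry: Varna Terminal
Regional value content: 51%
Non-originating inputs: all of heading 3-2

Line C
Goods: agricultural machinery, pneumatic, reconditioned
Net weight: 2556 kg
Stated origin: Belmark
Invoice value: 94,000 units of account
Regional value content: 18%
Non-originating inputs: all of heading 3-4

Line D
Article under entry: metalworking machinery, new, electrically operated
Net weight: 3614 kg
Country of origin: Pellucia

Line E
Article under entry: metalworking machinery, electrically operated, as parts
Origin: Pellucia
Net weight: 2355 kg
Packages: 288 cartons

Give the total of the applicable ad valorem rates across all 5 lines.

89%

Line A: food-processing → 3-4; hand-operated → 3-4-3; new → 3-4-3-1. Scheduled 26%. No special measure applies. → 26%.
Line B: metalworking → 3-1; hydraulic → 3-1-4; new → 3-1-4-2. Scheduled 25%. Belmark agreement on 3-4-1-3: 3-1-4-2 not covered; Belmark agreement on 3-3-1: 3-1-4-2 not covered; Belmark agreement on 3-2: 3-1-4-2 not covered. → 25%.
Line C: agricultural → 3-3; pneumatic → 3-3-1; reconditioned → 3-3-1-2. Scheduled 7%. Belmark agreement on 3-4-1-3: 3-3-1-2 not covered; Belmark agreement on 3-3-1: CTH met → 5% available; Belmark agreement on 3-2: 3-3-1-2 not covered; preferential 5%. → 5%.
Line D: metalworking → 3-1; electrically operated → 3-1-3; new → 3-1-3-3. Scheduled 8%. No special measure applies. → 8%.
Line E: metalworking → 3-1; electrically operated → 3-1-3; as parts → 3-1-3-2. Scheduled 25%. No special measure applies. → 25%.
Sum: 26% + 25% + 5% + 8% + 25% = 89%.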